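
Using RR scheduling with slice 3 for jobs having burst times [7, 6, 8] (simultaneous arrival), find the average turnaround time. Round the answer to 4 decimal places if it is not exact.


Time quantum = 3
Execution trace:
  J1 runs 3 units, time = 3
  J2 runs 3 units, time = 6
  J3 runs 3 units, time = 9
  J1 runs 3 units, time = 12
  J2 runs 3 units, time = 15
  J3 runs 3 units, time = 18
  J1 runs 1 units, time = 19
  J3 runs 2 units, time = 21
Finish times: [19, 15, 21]
Average turnaround = 55/3 = 18.3333

18.3333


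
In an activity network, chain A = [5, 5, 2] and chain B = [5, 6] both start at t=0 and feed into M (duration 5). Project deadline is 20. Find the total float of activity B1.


Forward pass: ES(B1) = sum of predecessors on chain B = 0
EF = ES + duration = 0 + 5 = 5
Backward pass: LF(M) = deadline = 20; LS(M) = 20 - 5 = 15
LF(B1) = LS(M) - sum(successors on chain B) = 15 - 6 = 9
LS = LF - duration = 9 - 5 = 4
Total float = LS - ES = 4 - 0 = 4

4


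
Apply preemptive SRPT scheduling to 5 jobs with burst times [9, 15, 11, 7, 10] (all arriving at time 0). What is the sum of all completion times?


Since all jobs arrive at t=0, SRPT equals SPT ordering.
SPT order: [7, 9, 10, 11, 15]
Completion times:
  Job 1: p=7, C=7
  Job 2: p=9, C=16
  Job 3: p=10, C=26
  Job 4: p=11, C=37
  Job 5: p=15, C=52
Total completion time = 7 + 16 + 26 + 37 + 52 = 138

138


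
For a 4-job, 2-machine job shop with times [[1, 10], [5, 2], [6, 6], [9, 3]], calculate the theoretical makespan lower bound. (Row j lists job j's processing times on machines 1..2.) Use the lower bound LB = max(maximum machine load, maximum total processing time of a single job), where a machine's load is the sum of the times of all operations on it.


Machine loads:
  Machine 1: 1 + 5 + 6 + 9 = 21
  Machine 2: 10 + 2 + 6 + 3 = 21
Max machine load = 21
Job totals:
  Job 1: 11
  Job 2: 7
  Job 3: 12
  Job 4: 12
Max job total = 12
Lower bound = max(21, 12) = 21

21


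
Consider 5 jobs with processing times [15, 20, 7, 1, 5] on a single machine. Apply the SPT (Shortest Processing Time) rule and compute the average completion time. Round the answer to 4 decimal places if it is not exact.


Sort jobs by processing time (SPT order): [1, 5, 7, 15, 20]
Compute completion times sequentially:
  Job 1: processing = 1, completes at 1
  Job 2: processing = 5, completes at 6
  Job 3: processing = 7, completes at 13
  Job 4: processing = 15, completes at 28
  Job 5: processing = 20, completes at 48
Sum of completion times = 96
Average completion time = 96/5 = 19.2

19.2


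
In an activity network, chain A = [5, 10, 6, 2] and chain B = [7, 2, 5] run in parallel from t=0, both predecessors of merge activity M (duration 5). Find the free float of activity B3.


ES(B3) = sum of predecessors on chain B = 9
EF(B3) = ES + duration = 9 + 5 = 14
Successor of B3 is M. ES(M) = max(sum(A), sum(B)) = max(23, 14) = 23
Free float = ES(successor) - EF(current) = 23 - 14 = 9

9


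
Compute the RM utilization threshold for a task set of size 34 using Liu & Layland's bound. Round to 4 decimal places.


Compute 2^(1/34) = 1.0205959096
Subtract 1: 1.0205959096 - 1 = 0.0205959096
Multiply by n: 34 * 0.0205959096 = 0.7002609264
Round to 4 dp: 0.7003

0.7003


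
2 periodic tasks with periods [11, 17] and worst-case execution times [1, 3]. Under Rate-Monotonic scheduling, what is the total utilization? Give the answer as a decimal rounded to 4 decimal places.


Compute individual utilizations (exact fractions):
  Task 1: C/T = 1/11 (approx. 0.0909)
  Task 2: C/T = 3/17 (approx. 0.1765)
Total utilization U = 1/11 + 3/17 = 50/187
Rounded to 4 decimal places: U = 0.2674
RM (Liu & Layland) bound for 2 tasks = 0.828427; compare with U = 50/187 (approx. 0.267380)
U <= bound, so schedulable by RM sufficient condition.

0.2674


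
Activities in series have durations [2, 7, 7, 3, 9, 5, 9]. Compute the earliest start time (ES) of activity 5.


Activity 5 starts after activities 1 through 4 complete.
Predecessor durations: [2, 7, 7, 3]
ES = 2 + 7 + 7 + 3 = 19

19


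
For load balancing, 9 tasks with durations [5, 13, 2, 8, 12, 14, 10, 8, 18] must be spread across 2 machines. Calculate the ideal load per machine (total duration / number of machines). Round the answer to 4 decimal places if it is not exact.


Total processing time = 5 + 13 + 2 + 8 + 12 + 14 + 10 + 8 + 18 = 90
Number of machines = 2
Ideal balanced load = 90 / 2 = 45.0

45.0


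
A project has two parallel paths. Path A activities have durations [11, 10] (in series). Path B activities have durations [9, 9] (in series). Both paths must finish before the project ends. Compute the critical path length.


Path A total = 11 + 10 = 21
Path B total = 9 + 9 = 18
Critical path = longest path = max(21, 18) = 21

21


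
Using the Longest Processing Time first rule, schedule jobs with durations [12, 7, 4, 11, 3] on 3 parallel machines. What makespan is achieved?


Sort jobs in decreasing order (LPT): [12, 11, 7, 4, 3]
Assign each job to the least loaded machine:
  Machine 1: jobs [12], load = 12
  Machine 2: jobs [11, 3], load = 14
  Machine 3: jobs [7, 4], load = 11
Makespan = max load = 14

14


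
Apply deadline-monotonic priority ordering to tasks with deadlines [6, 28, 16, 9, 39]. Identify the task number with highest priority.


Sort tasks by relative deadline (ascending):
  Task 1: deadline = 6
  Task 4: deadline = 9
  Task 3: deadline = 16
  Task 2: deadline = 28
  Task 5: deadline = 39
Priority order (highest first): [1, 4, 3, 2, 5]
Highest priority task = 1

1


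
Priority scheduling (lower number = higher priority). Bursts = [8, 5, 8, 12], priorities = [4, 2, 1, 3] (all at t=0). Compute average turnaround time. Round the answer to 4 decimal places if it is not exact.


Sort by priority (ascending = highest first):
Order: [(1, 8), (2, 5), (3, 12), (4, 8)]
Completion times:
  Priority 1, burst=8, C=8
  Priority 2, burst=5, C=13
  Priority 3, burst=12, C=25
  Priority 4, burst=8, C=33
Average turnaround = 79/4 = 19.75

19.75


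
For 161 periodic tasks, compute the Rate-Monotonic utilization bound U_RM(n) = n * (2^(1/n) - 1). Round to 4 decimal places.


Compute 2^(1/161) = 1.0043145429
Subtract 1: 1.0043145429 - 1 = 0.0043145429
Multiply by n: 161 * 0.0043145429 = 0.6946414069
Round to 4 dp: 0.6946

0.6946


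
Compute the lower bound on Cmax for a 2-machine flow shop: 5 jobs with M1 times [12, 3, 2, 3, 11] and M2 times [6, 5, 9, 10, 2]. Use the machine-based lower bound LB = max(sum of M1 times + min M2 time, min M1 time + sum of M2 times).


LB1 = sum(M1 times) + min(M2 times) = 31 + 2 = 33
LB2 = min(M1 times) + sum(M2 times) = 2 + 32 = 34
Lower bound = max(LB1, LB2) = max(33, 34) = 34

34


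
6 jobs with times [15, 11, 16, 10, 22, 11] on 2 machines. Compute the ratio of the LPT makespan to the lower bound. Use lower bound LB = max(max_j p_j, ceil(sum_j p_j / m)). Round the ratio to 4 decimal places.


LPT order: [22, 16, 15, 11, 11, 10]
Machine loads after assignment: [43, 42]
LPT makespan = 43
Lower bound = max(max_job, ceil(total/2)) = max(22, 43) = 43
Ratio = 43 / 43 = 1.0

1.0


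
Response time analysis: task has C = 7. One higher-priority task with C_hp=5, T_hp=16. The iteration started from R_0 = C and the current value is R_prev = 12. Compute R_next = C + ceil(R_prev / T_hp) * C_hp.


R_next = C + ceil(R_prev / T_hp) * C_hp
ceil(12 / 16) = ceil(0.75) = 1
Interference = 1 * 5 = 5
R_next = 7 + 5 = 12
R_next = R_prev, so the iteration has converged (response time = 12).

12


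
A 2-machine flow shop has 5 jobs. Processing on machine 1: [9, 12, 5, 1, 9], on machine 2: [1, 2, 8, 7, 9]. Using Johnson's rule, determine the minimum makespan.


Apply Johnson's rule:
  Group 1 (a <= b): [(4, 1, 7), (3, 5, 8), (5, 9, 9)]
  Group 2 (a > b): [(2, 12, 2), (1, 9, 1)]
Optimal job order: [4, 3, 5, 2, 1]
Schedule:
  Job 4: M1 done at 1, M2 done at 8
  Job 3: M1 done at 6, M2 done at 16
  Job 5: M1 done at 15, M2 done at 25
  Job 2: M1 done at 27, M2 done at 29
  Job 1: M1 done at 36, M2 done at 37
Makespan = 37

37


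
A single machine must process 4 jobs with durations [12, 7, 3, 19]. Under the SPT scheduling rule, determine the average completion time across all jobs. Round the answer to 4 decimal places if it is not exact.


Sort jobs by processing time (SPT order): [3, 7, 12, 19]
Compute completion times sequentially:
  Job 1: processing = 3, completes at 3
  Job 2: processing = 7, completes at 10
  Job 3: processing = 12, completes at 22
  Job 4: processing = 19, completes at 41
Sum of completion times = 76
Average completion time = 76/4 = 19.0

19.0


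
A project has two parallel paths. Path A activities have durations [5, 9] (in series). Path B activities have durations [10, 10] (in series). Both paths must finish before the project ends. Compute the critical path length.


Path A total = 5 + 9 = 14
Path B total = 10 + 10 = 20
Critical path = longest path = max(14, 20) = 20

20


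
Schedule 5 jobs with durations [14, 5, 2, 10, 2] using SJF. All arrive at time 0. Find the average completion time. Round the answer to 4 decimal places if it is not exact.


SJF order (ascending): [2, 2, 5, 10, 14]
Completion times:
  Job 1: burst=2, C=2
  Job 2: burst=2, C=4
  Job 3: burst=5, C=9
  Job 4: burst=10, C=19
  Job 5: burst=14, C=33
Average completion = 67/5 = 13.4

13.4


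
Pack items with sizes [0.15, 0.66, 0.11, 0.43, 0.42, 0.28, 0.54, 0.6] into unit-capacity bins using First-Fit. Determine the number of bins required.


Place items sequentially using First-Fit:
  Item 0.15 -> new Bin 1
  Item 0.66 -> Bin 1 (now 0.81)
  Item 0.11 -> Bin 1 (now 0.92)
  Item 0.43 -> new Bin 2
  Item 0.42 -> Bin 2 (now 0.85)
  Item 0.28 -> new Bin 3
  Item 0.54 -> Bin 3 (now 0.82)
  Item 0.6 -> new Bin 4
Total bins used = 4

4


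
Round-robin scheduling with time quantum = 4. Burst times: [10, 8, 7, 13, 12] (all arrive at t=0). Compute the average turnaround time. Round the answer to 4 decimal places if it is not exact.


Time quantum = 4
Execution trace:
  J1 runs 4 units, time = 4
  J2 runs 4 units, time = 8
  J3 runs 4 units, time = 12
  J4 runs 4 units, time = 16
  J5 runs 4 units, time = 20
  J1 runs 4 units, time = 24
  J2 runs 4 units, time = 28
  J3 runs 3 units, time = 31
  J4 runs 4 units, time = 35
  J5 runs 4 units, time = 39
  J1 runs 2 units, time = 41
  J4 runs 4 units, time = 45
  J5 runs 4 units, time = 49
  J4 runs 1 units, time = 50
Finish times: [41, 28, 31, 50, 49]
Average turnaround = 199/5 = 39.8

39.8


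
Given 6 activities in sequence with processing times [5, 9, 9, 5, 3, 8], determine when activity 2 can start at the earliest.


Activity 2 starts after activities 1 through 1 complete.
Predecessor durations: [5]
ES = 5 = 5

5


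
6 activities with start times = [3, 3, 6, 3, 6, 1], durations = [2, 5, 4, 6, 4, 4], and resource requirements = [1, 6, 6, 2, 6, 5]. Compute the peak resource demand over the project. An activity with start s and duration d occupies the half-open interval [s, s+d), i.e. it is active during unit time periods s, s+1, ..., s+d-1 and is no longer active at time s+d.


Each activity i is active on [start_i, start_i + duration_i).
Compute total resource usage per time slot:
  t=0: active resources = [], total = 0
  t=1: active resources = [5], total = 5
  t=2: active resources = [5], total = 5
  t=3: active resources = [1, 6, 2, 5], total = 14
  t=4: active resources = [1, 6, 2, 5], total = 14
  t=5: active resources = [6, 2], total = 8
  t=6: active resources = [6, 6, 2, 6], total = 20
  t=7: active resources = [6, 6, 2, 6], total = 20
  t=8: active resources = [6, 2, 6], total = 14
  t=9: active resources = [6, 6], total = 12
Peak resource demand = 20

20


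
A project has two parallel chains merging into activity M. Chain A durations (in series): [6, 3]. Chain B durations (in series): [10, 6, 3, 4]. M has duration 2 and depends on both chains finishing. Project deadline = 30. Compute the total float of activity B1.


Forward pass: ES(B1) = sum of predecessors on chain B = 0
EF = ES + duration = 0 + 10 = 10
Backward pass: LF(M) = deadline = 30; LS(M) = 30 - 2 = 28
LF(B1) = LS(M) - sum(successors on chain B) = 28 - 13 = 15
LS = LF - duration = 15 - 10 = 5
Total float = LS - ES = 5 - 0 = 5

5


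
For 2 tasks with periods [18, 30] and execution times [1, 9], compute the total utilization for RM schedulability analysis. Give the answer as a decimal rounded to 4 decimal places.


Compute individual utilizations (exact fractions):
  Task 1: C/T = 1/18 (approx. 0.0556)
  Task 2: C/T = 9/30 = 3/10 (approx. 0.3)
Total utilization U = 1/18 + 3/10 = 16/45
Rounded to 4 decimal places: U = 0.3556
RM (Liu & Layland) bound for 2 tasks = 0.828427; compare with U = 16/45 (approx. 0.355556)
U <= bound, so schedulable by RM sufficient condition.

0.3556


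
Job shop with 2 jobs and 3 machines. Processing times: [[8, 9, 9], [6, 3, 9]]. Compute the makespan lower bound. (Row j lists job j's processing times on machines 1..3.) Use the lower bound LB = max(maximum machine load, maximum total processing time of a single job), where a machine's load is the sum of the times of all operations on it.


Machine loads:
  Machine 1: 8 + 6 = 14
  Machine 2: 9 + 3 = 12
  Machine 3: 9 + 9 = 18
Max machine load = 18
Job totals:
  Job 1: 26
  Job 2: 18
Max job total = 26
Lower bound = max(18, 26) = 26

26


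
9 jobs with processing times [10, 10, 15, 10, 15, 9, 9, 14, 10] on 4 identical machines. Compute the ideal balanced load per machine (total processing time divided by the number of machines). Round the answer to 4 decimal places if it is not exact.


Total processing time = 10 + 10 + 15 + 10 + 15 + 9 + 9 + 14 + 10 = 102
Number of machines = 4
Ideal balanced load = 102 / 4 = 25.5

25.5


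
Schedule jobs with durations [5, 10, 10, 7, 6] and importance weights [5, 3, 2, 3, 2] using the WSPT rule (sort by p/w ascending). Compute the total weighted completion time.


Compute p/w ratios and sort ascending (WSPT): [(5, 5), (7, 3), (6, 2), (10, 3), (10, 2)]
Compute weighted completion times:
  Job (p=5,w=5): C=5, w*C=5*5=25
  Job (p=7,w=3): C=12, w*C=3*12=36
  Job (p=6,w=2): C=18, w*C=2*18=36
  Job (p=10,w=3): C=28, w*C=3*28=84
  Job (p=10,w=2): C=38, w*C=2*38=76
Total weighted completion time = 257

257


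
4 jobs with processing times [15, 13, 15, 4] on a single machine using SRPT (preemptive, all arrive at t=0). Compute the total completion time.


Since all jobs arrive at t=0, SRPT equals SPT ordering.
SPT order: [4, 13, 15, 15]
Completion times:
  Job 1: p=4, C=4
  Job 2: p=13, C=17
  Job 3: p=15, C=32
  Job 4: p=15, C=47
Total completion time = 4 + 17 + 32 + 47 = 100

100


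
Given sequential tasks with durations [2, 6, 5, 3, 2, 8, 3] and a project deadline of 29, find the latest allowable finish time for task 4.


LF(activity 4) = deadline - sum of successor durations
Successors: activities 5 through 7 with durations [2, 8, 3]
Sum of successor durations = 13
LF = 29 - 13 = 16

16


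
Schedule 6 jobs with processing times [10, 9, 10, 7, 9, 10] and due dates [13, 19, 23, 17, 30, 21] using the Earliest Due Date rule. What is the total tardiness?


Sort by due date (EDD order): [(10, 13), (7, 17), (9, 19), (10, 21), (10, 23), (9, 30)]
Compute completion times and tardiness:
  Job 1: p=10, d=13, C=10, tardiness=max(0,10-13)=0
  Job 2: p=7, d=17, C=17, tardiness=max(0,17-17)=0
  Job 3: p=9, d=19, C=26, tardiness=max(0,26-19)=7
  Job 4: p=10, d=21, C=36, tardiness=max(0,36-21)=15
  Job 5: p=10, d=23, C=46, tardiness=max(0,46-23)=23
  Job 6: p=9, d=30, C=55, tardiness=max(0,55-30)=25
Total tardiness = 70

70


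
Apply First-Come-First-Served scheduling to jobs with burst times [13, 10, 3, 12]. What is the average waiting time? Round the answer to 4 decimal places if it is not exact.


FCFS order (as given): [13, 10, 3, 12]
Waiting times:
  Job 1: wait = 0
  Job 2: wait = 13
  Job 3: wait = 23
  Job 4: wait = 26
Sum of waiting times = 62
Average waiting time = 62/4 = 15.5

15.5


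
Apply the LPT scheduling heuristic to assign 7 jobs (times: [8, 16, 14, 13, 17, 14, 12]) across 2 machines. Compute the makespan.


Sort jobs in decreasing order (LPT): [17, 16, 14, 14, 13, 12, 8]
Assign each job to the least loaded machine:
  Machine 1: jobs [17, 14, 12, 8], load = 51
  Machine 2: jobs [16, 14, 13], load = 43
Makespan = max load = 51

51


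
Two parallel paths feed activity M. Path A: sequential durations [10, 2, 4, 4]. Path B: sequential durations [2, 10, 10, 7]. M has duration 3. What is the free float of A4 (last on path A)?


ES(A4) = sum of predecessors on chain A = 16
EF(A4) = ES + duration = 16 + 4 = 20
Successor of A4 is M. ES(M) = max(sum(A), sum(B)) = max(20, 29) = 29
Free float = ES(successor) - EF(current) = 29 - 20 = 9

9


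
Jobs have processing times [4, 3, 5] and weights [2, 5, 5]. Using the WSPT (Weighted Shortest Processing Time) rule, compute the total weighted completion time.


Compute p/w ratios and sort ascending (WSPT): [(3, 5), (5, 5), (4, 2)]
Compute weighted completion times:
  Job (p=3,w=5): C=3, w*C=5*3=15
  Job (p=5,w=5): C=8, w*C=5*8=40
  Job (p=4,w=2): C=12, w*C=2*12=24
Total weighted completion time = 79

79


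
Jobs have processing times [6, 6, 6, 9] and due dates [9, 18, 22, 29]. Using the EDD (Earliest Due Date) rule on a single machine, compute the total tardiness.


Sort by due date (EDD order): [(6, 9), (6, 18), (6, 22), (9, 29)]
Compute completion times and tardiness:
  Job 1: p=6, d=9, C=6, tardiness=max(0,6-9)=0
  Job 2: p=6, d=18, C=12, tardiness=max(0,12-18)=0
  Job 3: p=6, d=22, C=18, tardiness=max(0,18-22)=0
  Job 4: p=9, d=29, C=27, tardiness=max(0,27-29)=0
Total tardiness = 0

0


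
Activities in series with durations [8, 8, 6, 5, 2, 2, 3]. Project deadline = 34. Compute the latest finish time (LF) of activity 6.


LF(activity 6) = deadline - sum of successor durations
Successors: activities 7 through 7 with durations [3]
Sum of successor durations = 3
LF = 34 - 3 = 31

31


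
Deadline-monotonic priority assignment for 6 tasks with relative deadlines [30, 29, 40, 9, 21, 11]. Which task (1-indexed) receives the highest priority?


Sort tasks by relative deadline (ascending):
  Task 4: deadline = 9
  Task 6: deadline = 11
  Task 5: deadline = 21
  Task 2: deadline = 29
  Task 1: deadline = 30
  Task 3: deadline = 40
Priority order (highest first): [4, 6, 5, 2, 1, 3]
Highest priority task = 4

4


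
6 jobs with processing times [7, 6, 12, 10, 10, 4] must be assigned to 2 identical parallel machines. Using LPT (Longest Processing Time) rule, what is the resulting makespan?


Sort jobs in decreasing order (LPT): [12, 10, 10, 7, 6, 4]
Assign each job to the least loaded machine:
  Machine 1: jobs [12, 7, 6], load = 25
  Machine 2: jobs [10, 10, 4], load = 24
Makespan = max load = 25

25


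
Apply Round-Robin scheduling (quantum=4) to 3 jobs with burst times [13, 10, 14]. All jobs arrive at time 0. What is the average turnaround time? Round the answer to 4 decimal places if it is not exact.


Time quantum = 4
Execution trace:
  J1 runs 4 units, time = 4
  J2 runs 4 units, time = 8
  J3 runs 4 units, time = 12
  J1 runs 4 units, time = 16
  J2 runs 4 units, time = 20
  J3 runs 4 units, time = 24
  J1 runs 4 units, time = 28
  J2 runs 2 units, time = 30
  J3 runs 4 units, time = 34
  J1 runs 1 units, time = 35
  J3 runs 2 units, time = 37
Finish times: [35, 30, 37]
Average turnaround = 102/3 = 34.0

34.0


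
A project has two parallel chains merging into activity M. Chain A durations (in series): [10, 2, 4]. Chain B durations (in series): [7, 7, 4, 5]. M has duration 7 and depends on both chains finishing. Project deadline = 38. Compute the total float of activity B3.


Forward pass: ES(B3) = sum of predecessors on chain B = 14
EF = ES + duration = 14 + 4 = 18
Backward pass: LF(M) = deadline = 38; LS(M) = 38 - 7 = 31
LF(B3) = LS(M) - sum(successors on chain B) = 31 - 5 = 26
LS = LF - duration = 26 - 4 = 22
Total float = LS - ES = 22 - 14 = 8

8


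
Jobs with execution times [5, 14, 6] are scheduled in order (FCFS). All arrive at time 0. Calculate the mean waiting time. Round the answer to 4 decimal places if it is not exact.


FCFS order (as given): [5, 14, 6]
Waiting times:
  Job 1: wait = 0
  Job 2: wait = 5
  Job 3: wait = 19
Sum of waiting times = 24
Average waiting time = 24/3 = 8.0

8.0


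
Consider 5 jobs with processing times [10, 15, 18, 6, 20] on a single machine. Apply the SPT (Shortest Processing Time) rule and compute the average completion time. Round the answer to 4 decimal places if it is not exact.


Sort jobs by processing time (SPT order): [6, 10, 15, 18, 20]
Compute completion times sequentially:
  Job 1: processing = 6, completes at 6
  Job 2: processing = 10, completes at 16
  Job 3: processing = 15, completes at 31
  Job 4: processing = 18, completes at 49
  Job 5: processing = 20, completes at 69
Sum of completion times = 171
Average completion time = 171/5 = 34.2

34.2


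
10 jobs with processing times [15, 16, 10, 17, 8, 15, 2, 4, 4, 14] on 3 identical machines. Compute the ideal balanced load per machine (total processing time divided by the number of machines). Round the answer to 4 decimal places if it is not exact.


Total processing time = 15 + 16 + 10 + 17 + 8 + 15 + 2 + 4 + 4 + 14 = 105
Number of machines = 3
Ideal balanced load = 105 / 3 = 35.0

35.0


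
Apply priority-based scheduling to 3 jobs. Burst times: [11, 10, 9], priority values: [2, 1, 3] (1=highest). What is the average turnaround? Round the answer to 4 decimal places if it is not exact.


Sort by priority (ascending = highest first):
Order: [(1, 10), (2, 11), (3, 9)]
Completion times:
  Priority 1, burst=10, C=10
  Priority 2, burst=11, C=21
  Priority 3, burst=9, C=30
Average turnaround = 61/3 = 20.3333

20.3333


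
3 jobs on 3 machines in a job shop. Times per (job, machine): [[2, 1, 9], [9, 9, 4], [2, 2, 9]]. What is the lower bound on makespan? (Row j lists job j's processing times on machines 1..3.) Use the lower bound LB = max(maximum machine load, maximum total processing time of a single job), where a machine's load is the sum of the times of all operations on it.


Machine loads:
  Machine 1: 2 + 9 + 2 = 13
  Machine 2: 1 + 9 + 2 = 12
  Machine 3: 9 + 4 + 9 = 22
Max machine load = 22
Job totals:
  Job 1: 12
  Job 2: 22
  Job 3: 13
Max job total = 22
Lower bound = max(22, 22) = 22

22


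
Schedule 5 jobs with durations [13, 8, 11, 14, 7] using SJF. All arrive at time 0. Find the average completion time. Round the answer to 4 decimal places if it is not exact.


SJF order (ascending): [7, 8, 11, 13, 14]
Completion times:
  Job 1: burst=7, C=7
  Job 2: burst=8, C=15
  Job 3: burst=11, C=26
  Job 4: burst=13, C=39
  Job 5: burst=14, C=53
Average completion = 140/5 = 28.0

28.0


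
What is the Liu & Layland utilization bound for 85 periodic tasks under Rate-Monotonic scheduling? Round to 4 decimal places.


Compute 2^(1/85) = 1.0081880126
Subtract 1: 1.0081880126 - 1 = 0.0081880126
Multiply by n: 85 * 0.0081880126 = 0.6959810710
Round to 4 dp: 0.6960

0.6960


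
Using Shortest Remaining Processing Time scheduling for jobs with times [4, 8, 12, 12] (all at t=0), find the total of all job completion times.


Since all jobs arrive at t=0, SRPT equals SPT ordering.
SPT order: [4, 8, 12, 12]
Completion times:
  Job 1: p=4, C=4
  Job 2: p=8, C=12
  Job 3: p=12, C=24
  Job 4: p=12, C=36
Total completion time = 4 + 12 + 24 + 36 = 76

76


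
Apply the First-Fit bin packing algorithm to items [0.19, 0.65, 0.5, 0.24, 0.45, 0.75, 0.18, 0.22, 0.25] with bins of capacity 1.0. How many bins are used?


Place items sequentially using First-Fit:
  Item 0.19 -> new Bin 1
  Item 0.65 -> Bin 1 (now 0.84)
  Item 0.5 -> new Bin 2
  Item 0.24 -> Bin 2 (now 0.74)
  Item 0.45 -> new Bin 3
  Item 0.75 -> new Bin 4
  Item 0.18 -> Bin 2 (now 0.92)
  Item 0.22 -> Bin 3 (now 0.67)
  Item 0.25 -> Bin 3 (now 0.92)
Total bins used = 4

4


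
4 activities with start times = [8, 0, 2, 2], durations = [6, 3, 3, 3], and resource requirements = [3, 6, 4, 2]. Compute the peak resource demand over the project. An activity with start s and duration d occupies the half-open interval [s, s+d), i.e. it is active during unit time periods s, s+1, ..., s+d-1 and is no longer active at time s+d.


Each activity i is active on [start_i, start_i + duration_i).
Compute total resource usage per time slot:
  t=0: active resources = [6], total = 6
  t=1: active resources = [6], total = 6
  t=2: active resources = [6, 4, 2], total = 12
  t=3: active resources = [4, 2], total = 6
  t=4: active resources = [4, 2], total = 6
  t=5: active resources = [], total = 0
  t=6: active resources = [], total = 0
  t=7: active resources = [], total = 0
  t=8: active resources = [3], total = 3
  t=9: active resources = [3], total = 3
  t=10: active resources = [3], total = 3
  t=11: active resources = [3], total = 3
  t=12: active resources = [3], total = 3
  t=13: active resources = [3], total = 3
Peak resource demand = 12

12


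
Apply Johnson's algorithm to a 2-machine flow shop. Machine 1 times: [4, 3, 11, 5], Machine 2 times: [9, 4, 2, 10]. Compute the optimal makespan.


Apply Johnson's rule:
  Group 1 (a <= b): [(2, 3, 4), (1, 4, 9), (4, 5, 10)]
  Group 2 (a > b): [(3, 11, 2)]
Optimal job order: [2, 1, 4, 3]
Schedule:
  Job 2: M1 done at 3, M2 done at 7
  Job 1: M1 done at 7, M2 done at 16
  Job 4: M1 done at 12, M2 done at 26
  Job 3: M1 done at 23, M2 done at 28
Makespan = 28

28


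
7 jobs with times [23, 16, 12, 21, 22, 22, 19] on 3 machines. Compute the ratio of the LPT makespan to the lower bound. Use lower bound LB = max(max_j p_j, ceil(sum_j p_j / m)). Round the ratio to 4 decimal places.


LPT order: [23, 22, 22, 21, 19, 16, 12]
Machine loads after assignment: [51, 43, 41]
LPT makespan = 51
Lower bound = max(max_job, ceil(total/3)) = max(23, 45) = 45
Ratio = 51 / 45 = 1.1333

1.1333


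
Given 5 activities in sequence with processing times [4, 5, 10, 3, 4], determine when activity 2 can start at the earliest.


Activity 2 starts after activities 1 through 1 complete.
Predecessor durations: [4]
ES = 4 = 4

4


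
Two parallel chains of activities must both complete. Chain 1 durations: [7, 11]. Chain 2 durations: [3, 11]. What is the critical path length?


Path A total = 7 + 11 = 18
Path B total = 3 + 11 = 14
Critical path = longest path = max(18, 14) = 18

18


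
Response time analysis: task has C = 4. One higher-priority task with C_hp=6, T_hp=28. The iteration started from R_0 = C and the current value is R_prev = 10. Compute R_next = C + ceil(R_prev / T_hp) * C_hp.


R_next = C + ceil(R_prev / T_hp) * C_hp
ceil(10 / 28) = ceil(0.3571) = 1
Interference = 1 * 6 = 6
R_next = 4 + 6 = 10
R_next = R_prev, so the iteration has converged (response time = 10).

10


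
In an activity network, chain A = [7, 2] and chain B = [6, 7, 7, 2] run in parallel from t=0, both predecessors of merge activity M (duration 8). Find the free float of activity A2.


ES(A2) = sum of predecessors on chain A = 7
EF(A2) = ES + duration = 7 + 2 = 9
Successor of A2 is M. ES(M) = max(sum(A), sum(B)) = max(9, 22) = 22
Free float = ES(successor) - EF(current) = 22 - 9 = 13

13


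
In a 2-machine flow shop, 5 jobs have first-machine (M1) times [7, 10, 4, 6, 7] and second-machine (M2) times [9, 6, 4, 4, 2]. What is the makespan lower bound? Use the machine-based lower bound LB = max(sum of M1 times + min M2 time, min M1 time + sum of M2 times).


LB1 = sum(M1 times) + min(M2 times) = 34 + 2 = 36
LB2 = min(M1 times) + sum(M2 times) = 4 + 25 = 29
Lower bound = max(LB1, LB2) = max(36, 29) = 36

36


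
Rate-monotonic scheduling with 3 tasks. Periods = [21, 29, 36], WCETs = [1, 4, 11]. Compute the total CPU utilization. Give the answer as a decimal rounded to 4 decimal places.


Compute individual utilizations (exact fractions):
  Task 1: C/T = 1/21 (approx. 0.0476)
  Task 2: C/T = 4/29 (approx. 0.1379)
  Task 3: C/T = 11/36 (approx. 0.3056)
Total utilization U = 1/21 + 4/29 + 11/36 = 3589/7308
Rounded to 4 decimal places: U = 0.4911
RM (Liu & Layland) bound for 3 tasks = 0.779763; compare with U = 3589/7308 (approx. 0.491106)
U <= bound, so schedulable by RM sufficient condition.

0.4911


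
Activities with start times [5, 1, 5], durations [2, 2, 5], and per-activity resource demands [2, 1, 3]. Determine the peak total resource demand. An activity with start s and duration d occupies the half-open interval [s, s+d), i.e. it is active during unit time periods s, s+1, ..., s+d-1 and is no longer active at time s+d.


Each activity i is active on [start_i, start_i + duration_i).
Compute total resource usage per time slot:
  t=0: active resources = [], total = 0
  t=1: active resources = [1], total = 1
  t=2: active resources = [1], total = 1
  t=3: active resources = [], total = 0
  t=4: active resources = [], total = 0
  t=5: active resources = [2, 3], total = 5
  t=6: active resources = [2, 3], total = 5
  t=7: active resources = [3], total = 3
  t=8: active resources = [3], total = 3
  t=9: active resources = [3], total = 3
Peak resource demand = 5

5


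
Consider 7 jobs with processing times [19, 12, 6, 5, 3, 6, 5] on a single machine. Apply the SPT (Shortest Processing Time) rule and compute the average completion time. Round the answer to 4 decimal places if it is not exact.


Sort jobs by processing time (SPT order): [3, 5, 5, 6, 6, 12, 19]
Compute completion times sequentially:
  Job 1: processing = 3, completes at 3
  Job 2: processing = 5, completes at 8
  Job 3: processing = 5, completes at 13
  Job 4: processing = 6, completes at 19
  Job 5: processing = 6, completes at 25
  Job 6: processing = 12, completes at 37
  Job 7: processing = 19, completes at 56
Sum of completion times = 161
Average completion time = 161/7 = 23.0

23.0


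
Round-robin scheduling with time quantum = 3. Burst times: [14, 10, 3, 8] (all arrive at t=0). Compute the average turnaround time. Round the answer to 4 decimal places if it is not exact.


Time quantum = 3
Execution trace:
  J1 runs 3 units, time = 3
  J2 runs 3 units, time = 6
  J3 runs 3 units, time = 9
  J4 runs 3 units, time = 12
  J1 runs 3 units, time = 15
  J2 runs 3 units, time = 18
  J4 runs 3 units, time = 21
  J1 runs 3 units, time = 24
  J2 runs 3 units, time = 27
  J4 runs 2 units, time = 29
  J1 runs 3 units, time = 32
  J2 runs 1 units, time = 33
  J1 runs 2 units, time = 35
Finish times: [35, 33, 9, 29]
Average turnaround = 106/4 = 26.5

26.5


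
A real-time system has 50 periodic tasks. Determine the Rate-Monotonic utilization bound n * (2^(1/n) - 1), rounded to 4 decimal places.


Compute 2^(1/50) = 1.0139594798
Subtract 1: 1.0139594798 - 1 = 0.0139594798
Multiply by n: 50 * 0.0139594798 = 0.6979739900
Round to 4 dp: 0.6980

0.6980


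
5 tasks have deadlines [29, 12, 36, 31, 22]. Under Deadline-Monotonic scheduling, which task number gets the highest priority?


Sort tasks by relative deadline (ascending):
  Task 2: deadline = 12
  Task 5: deadline = 22
  Task 1: deadline = 29
  Task 4: deadline = 31
  Task 3: deadline = 36
Priority order (highest first): [2, 5, 1, 4, 3]
Highest priority task = 2

2


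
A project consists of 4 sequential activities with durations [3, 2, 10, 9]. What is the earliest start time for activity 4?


Activity 4 starts after activities 1 through 3 complete.
Predecessor durations: [3, 2, 10]
ES = 3 + 2 + 10 = 15

15


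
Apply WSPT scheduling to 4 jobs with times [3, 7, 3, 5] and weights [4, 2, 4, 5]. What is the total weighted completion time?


Compute p/w ratios and sort ascending (WSPT): [(3, 4), (3, 4), (5, 5), (7, 2)]
Compute weighted completion times:
  Job (p=3,w=4): C=3, w*C=4*3=12
  Job (p=3,w=4): C=6, w*C=4*6=24
  Job (p=5,w=5): C=11, w*C=5*11=55
  Job (p=7,w=2): C=18, w*C=2*18=36
Total weighted completion time = 127

127


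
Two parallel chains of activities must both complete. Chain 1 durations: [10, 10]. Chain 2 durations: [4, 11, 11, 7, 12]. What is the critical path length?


Path A total = 10 + 10 = 20
Path B total = 4 + 11 + 11 + 7 + 12 = 45
Critical path = longest path = max(20, 45) = 45

45


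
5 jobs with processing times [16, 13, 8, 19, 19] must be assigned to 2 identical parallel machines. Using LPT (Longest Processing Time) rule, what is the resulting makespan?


Sort jobs in decreasing order (LPT): [19, 19, 16, 13, 8]
Assign each job to the least loaded machine:
  Machine 1: jobs [19, 16], load = 35
  Machine 2: jobs [19, 13, 8], load = 40
Makespan = max load = 40

40


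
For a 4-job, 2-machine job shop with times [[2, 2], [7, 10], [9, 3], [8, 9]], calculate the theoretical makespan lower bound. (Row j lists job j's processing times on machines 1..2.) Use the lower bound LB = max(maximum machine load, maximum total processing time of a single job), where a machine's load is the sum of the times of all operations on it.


Machine loads:
  Machine 1: 2 + 7 + 9 + 8 = 26
  Machine 2: 2 + 10 + 3 + 9 = 24
Max machine load = 26
Job totals:
  Job 1: 4
  Job 2: 17
  Job 3: 12
  Job 4: 17
Max job total = 17
Lower bound = max(26, 17) = 26

26


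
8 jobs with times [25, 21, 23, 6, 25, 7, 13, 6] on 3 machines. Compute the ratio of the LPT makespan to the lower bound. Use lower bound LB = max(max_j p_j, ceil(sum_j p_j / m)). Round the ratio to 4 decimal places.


LPT order: [25, 25, 23, 21, 13, 7, 6, 6]
Machine loads after assignment: [44, 38, 44]
LPT makespan = 44
Lower bound = max(max_job, ceil(total/3)) = max(25, 42) = 42
Ratio = 44 / 42 = 1.0476

1.0476


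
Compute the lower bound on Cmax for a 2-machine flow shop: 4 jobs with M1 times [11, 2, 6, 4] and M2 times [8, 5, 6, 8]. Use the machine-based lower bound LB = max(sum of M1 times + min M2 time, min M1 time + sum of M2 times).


LB1 = sum(M1 times) + min(M2 times) = 23 + 5 = 28
LB2 = min(M1 times) + sum(M2 times) = 2 + 27 = 29
Lower bound = max(LB1, LB2) = max(28, 29) = 29

29


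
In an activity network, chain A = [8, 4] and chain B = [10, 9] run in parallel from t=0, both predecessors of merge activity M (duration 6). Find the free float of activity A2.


ES(A2) = sum of predecessors on chain A = 8
EF(A2) = ES + duration = 8 + 4 = 12
Successor of A2 is M. ES(M) = max(sum(A), sum(B)) = max(12, 19) = 19
Free float = ES(successor) - EF(current) = 19 - 12 = 7

7


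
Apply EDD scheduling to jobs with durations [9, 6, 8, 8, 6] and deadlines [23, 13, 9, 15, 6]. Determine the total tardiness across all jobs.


Sort by due date (EDD order): [(6, 6), (8, 9), (6, 13), (8, 15), (9, 23)]
Compute completion times and tardiness:
  Job 1: p=6, d=6, C=6, tardiness=max(0,6-6)=0
  Job 2: p=8, d=9, C=14, tardiness=max(0,14-9)=5
  Job 3: p=6, d=13, C=20, tardiness=max(0,20-13)=7
  Job 4: p=8, d=15, C=28, tardiness=max(0,28-15)=13
  Job 5: p=9, d=23, C=37, tardiness=max(0,37-23)=14
Total tardiness = 39

39


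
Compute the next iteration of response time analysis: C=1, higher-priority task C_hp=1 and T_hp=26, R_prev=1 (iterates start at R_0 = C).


R_next = C + ceil(R_prev / T_hp) * C_hp
ceil(1 / 26) = ceil(0.0385) = 1
Interference = 1 * 1 = 1
R_next = 1 + 1 = 2

2


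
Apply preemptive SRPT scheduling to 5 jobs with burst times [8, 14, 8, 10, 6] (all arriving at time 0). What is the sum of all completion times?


Since all jobs arrive at t=0, SRPT equals SPT ordering.
SPT order: [6, 8, 8, 10, 14]
Completion times:
  Job 1: p=6, C=6
  Job 2: p=8, C=14
  Job 3: p=8, C=22
  Job 4: p=10, C=32
  Job 5: p=14, C=46
Total completion time = 6 + 14 + 22 + 32 + 46 = 120

120


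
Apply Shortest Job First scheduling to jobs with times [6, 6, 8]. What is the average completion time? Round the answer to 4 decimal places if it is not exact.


SJF order (ascending): [6, 6, 8]
Completion times:
  Job 1: burst=6, C=6
  Job 2: burst=6, C=12
  Job 3: burst=8, C=20
Average completion = 38/3 = 12.6667

12.6667


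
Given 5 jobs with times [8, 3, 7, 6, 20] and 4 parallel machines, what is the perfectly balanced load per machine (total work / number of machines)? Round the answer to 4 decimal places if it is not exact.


Total processing time = 8 + 3 + 7 + 6 + 20 = 44
Number of machines = 4
Ideal balanced load = 44 / 4 = 11.0

11.0


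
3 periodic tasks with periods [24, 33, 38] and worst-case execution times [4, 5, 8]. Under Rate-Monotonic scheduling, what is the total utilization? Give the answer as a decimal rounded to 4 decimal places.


Compute individual utilizations (exact fractions):
  Task 1: C/T = 4/24 = 1/6 (approx. 0.1667)
  Task 2: C/T = 5/33 (approx. 0.1515)
  Task 3: C/T = 8/38 = 4/19 (approx. 0.2105)
Total utilization U = 1/6 + 5/33 + 4/19 = 221/418
Rounded to 4 decimal places: U = 0.5287
RM (Liu & Layland) bound for 3 tasks = 0.779763; compare with U = 221/418 (approx. 0.528708)
U <= bound, so schedulable by RM sufficient condition.

0.5287


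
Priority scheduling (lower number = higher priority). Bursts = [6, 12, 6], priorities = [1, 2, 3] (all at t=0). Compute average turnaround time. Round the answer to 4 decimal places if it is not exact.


Sort by priority (ascending = highest first):
Order: [(1, 6), (2, 12), (3, 6)]
Completion times:
  Priority 1, burst=6, C=6
  Priority 2, burst=12, C=18
  Priority 3, burst=6, C=24
Average turnaround = 48/3 = 16.0

16.0


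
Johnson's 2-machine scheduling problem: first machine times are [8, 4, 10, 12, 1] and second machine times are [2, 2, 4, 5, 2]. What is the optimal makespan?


Apply Johnson's rule:
  Group 1 (a <= b): [(5, 1, 2)]
  Group 2 (a > b): [(4, 12, 5), (3, 10, 4), (1, 8, 2), (2, 4, 2)]
Optimal job order: [5, 4, 3, 1, 2]
Schedule:
  Job 5: M1 done at 1, M2 done at 3
  Job 4: M1 done at 13, M2 done at 18
  Job 3: M1 done at 23, M2 done at 27
  Job 1: M1 done at 31, M2 done at 33
  Job 2: M1 done at 35, M2 done at 37
Makespan = 37

37


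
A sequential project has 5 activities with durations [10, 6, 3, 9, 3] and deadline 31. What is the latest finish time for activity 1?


LF(activity 1) = deadline - sum of successor durations
Successors: activities 2 through 5 with durations [6, 3, 9, 3]
Sum of successor durations = 21
LF = 31 - 21 = 10

10


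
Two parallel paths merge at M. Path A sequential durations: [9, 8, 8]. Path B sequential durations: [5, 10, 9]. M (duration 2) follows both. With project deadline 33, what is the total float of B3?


Forward pass: ES(B3) = sum of predecessors on chain B = 15
EF = ES + duration = 15 + 9 = 24
Backward pass: LF(M) = deadline = 33; LS(M) = 33 - 2 = 31
LF(B3) = LS(M) - sum(successors on chain B) = 31 - 0 = 31
LS = LF - duration = 31 - 9 = 22
Total float = LS - ES = 22 - 15 = 7

7


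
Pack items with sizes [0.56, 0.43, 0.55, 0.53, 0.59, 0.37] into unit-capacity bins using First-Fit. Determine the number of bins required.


Place items sequentially using First-Fit:
  Item 0.56 -> new Bin 1
  Item 0.43 -> Bin 1 (now 0.99)
  Item 0.55 -> new Bin 2
  Item 0.53 -> new Bin 3
  Item 0.59 -> new Bin 4
  Item 0.37 -> Bin 2 (now 0.92)
Total bins used = 4

4


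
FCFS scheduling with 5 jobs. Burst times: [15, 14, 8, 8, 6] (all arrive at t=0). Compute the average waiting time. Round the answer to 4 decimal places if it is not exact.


FCFS order (as given): [15, 14, 8, 8, 6]
Waiting times:
  Job 1: wait = 0
  Job 2: wait = 15
  Job 3: wait = 29
  Job 4: wait = 37
  Job 5: wait = 45
Sum of waiting times = 126
Average waiting time = 126/5 = 25.2

25.2


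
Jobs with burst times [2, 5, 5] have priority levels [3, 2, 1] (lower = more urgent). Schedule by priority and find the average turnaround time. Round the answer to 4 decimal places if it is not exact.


Sort by priority (ascending = highest first):
Order: [(1, 5), (2, 5), (3, 2)]
Completion times:
  Priority 1, burst=5, C=5
  Priority 2, burst=5, C=10
  Priority 3, burst=2, C=12
Average turnaround = 27/3 = 9.0

9.0


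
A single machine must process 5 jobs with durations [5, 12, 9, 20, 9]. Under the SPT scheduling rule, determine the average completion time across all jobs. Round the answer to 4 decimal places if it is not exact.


Sort jobs by processing time (SPT order): [5, 9, 9, 12, 20]
Compute completion times sequentially:
  Job 1: processing = 5, completes at 5
  Job 2: processing = 9, completes at 14
  Job 3: processing = 9, completes at 23
  Job 4: processing = 12, completes at 35
  Job 5: processing = 20, completes at 55
Sum of completion times = 132
Average completion time = 132/5 = 26.4

26.4
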